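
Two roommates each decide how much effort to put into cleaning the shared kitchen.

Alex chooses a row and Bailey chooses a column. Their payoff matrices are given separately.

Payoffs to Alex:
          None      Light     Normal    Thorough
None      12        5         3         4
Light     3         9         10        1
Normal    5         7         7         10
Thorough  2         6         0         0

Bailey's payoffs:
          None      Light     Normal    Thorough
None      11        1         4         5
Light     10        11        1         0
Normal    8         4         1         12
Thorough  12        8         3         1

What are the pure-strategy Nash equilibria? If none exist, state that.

The pure Nash equilibria are (None, None) and (Light, Light) and (Normal, Thorough).

Alex against None: payoffs 12, 3, 5, 2 → best response None.
Alex against Light: payoffs 5, 9, 7, 6 → best response Light.
Alex against Normal: payoffs 3, 10, 7, 0 → best response Light.
Alex against Thorough: payoffs 4, 1, 10, 0 → best response Normal.
Bailey against None: payoffs 11, 1, 4, 5 → best response None.
Bailey against Light: payoffs 10, 11, 1, 0 → best response Light.
Bailey against Normal: payoffs 8, 4, 1, 12 → best response Thorough.
Bailey against Thorough: payoffs 12, 8, 3, 1 → best response None.
Mutual best responses: (None, None); (Light, Light); (Normal, Thorough).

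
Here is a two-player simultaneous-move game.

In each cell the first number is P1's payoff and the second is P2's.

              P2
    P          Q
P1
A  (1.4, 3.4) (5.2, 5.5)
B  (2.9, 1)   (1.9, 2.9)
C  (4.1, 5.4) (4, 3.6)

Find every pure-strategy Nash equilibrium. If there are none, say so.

For each player, find the best response to each opponent profile; mutual best responses are the pure NE.
P1 against P: payoffs 1.4, 2.9, 4.1 → best response C.
P1 against Q: payoffs 5.2, 1.9, 4 → best response A.
P2 against A: payoffs 3.4, 5.5 → best response Q.
P2 against B: payoffs 1, 2.9 → best response Q.
P2 against C: payoffs 5.4, 3.6 → best response P.
Mutual best responses: (A, Q); (C, P).

(A, Q) and (C, P)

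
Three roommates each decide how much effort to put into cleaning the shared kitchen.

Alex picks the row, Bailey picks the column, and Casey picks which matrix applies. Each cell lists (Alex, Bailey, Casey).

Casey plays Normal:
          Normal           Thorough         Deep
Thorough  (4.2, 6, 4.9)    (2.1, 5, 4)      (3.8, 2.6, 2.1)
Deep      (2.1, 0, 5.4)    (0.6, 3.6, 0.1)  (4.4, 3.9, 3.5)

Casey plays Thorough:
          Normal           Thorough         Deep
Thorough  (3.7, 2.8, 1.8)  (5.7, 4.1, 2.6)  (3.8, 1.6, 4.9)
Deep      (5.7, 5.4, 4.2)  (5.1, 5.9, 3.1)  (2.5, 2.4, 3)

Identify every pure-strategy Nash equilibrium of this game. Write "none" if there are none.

(Thorough, Normal, Normal); (Deep, Deep, Normal)

(Thorough, Normal, Normal): Alex gets 4.2, best alternative 2.1; Bailey gets 6, best alternative 5; Casey gets 4.9, best alternative 1.8. No profitable deviation — NE.
(Thorough, Normal, Thorough): Alex can switch to Deep (3.7 → 5.7). Not NE.
(Thorough, Thorough, Normal): Bailey can switch to Normal (5 → 6). Not NE.
(Thorough, Thorough, Thorough): Casey can switch to Normal (2.6 → 4). Not NE.
(Thorough, Deep, Normal): Alex can switch to Deep (3.8 → 4.4). Not NE.
(Thorough, Deep, Thorough): Bailey can switch to Normal (1.6 → 2.8). Not NE.
(Deep, Normal, Normal): Alex can switch to Thorough (2.1 → 4.2). Not NE.
(Deep, Normal, Thorough): Bailey can switch to Thorough (5.4 → 5.9). Not NE.
(Deep, Thorough, Normal): Alex can switch to Thorough (0.6 → 2.1). Not NE.
(Deep, Deep, Normal): Alex gets 4.4, best alternative 3.8; Bailey gets 3.9, best alternative 3.6; Casey gets 3.5, best alternative 3. No profitable deviation — NE.
(The remaining 2 profiles each have a profitable deviation by the same check.)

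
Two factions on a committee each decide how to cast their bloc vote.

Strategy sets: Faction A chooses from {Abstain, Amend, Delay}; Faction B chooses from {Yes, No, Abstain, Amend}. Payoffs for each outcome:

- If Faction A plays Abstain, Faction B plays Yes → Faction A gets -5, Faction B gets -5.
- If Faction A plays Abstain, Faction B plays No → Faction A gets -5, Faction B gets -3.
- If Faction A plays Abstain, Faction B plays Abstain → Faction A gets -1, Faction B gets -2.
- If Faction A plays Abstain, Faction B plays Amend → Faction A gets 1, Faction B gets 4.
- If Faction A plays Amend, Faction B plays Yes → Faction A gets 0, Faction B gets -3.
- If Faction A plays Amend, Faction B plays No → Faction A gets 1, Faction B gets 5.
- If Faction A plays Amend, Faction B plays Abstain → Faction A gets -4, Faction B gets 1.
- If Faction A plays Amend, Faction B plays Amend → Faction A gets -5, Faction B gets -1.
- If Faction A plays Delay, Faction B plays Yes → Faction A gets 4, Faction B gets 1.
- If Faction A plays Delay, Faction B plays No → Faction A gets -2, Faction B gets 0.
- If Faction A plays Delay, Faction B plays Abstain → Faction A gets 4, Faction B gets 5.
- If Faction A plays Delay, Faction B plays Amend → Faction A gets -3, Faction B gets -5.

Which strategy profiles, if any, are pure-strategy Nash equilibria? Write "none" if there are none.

Pure-strategy Nash equilibria: (Abstain, Amend), (Amend, No), (Delay, Abstain)

Mark each player's best response to every combination of opponents' strategies; a profile where every player is best-responding is a pure Nash equilibrium.
Faction A against Yes: payoffs -5, 0, 4 → best response Delay.
Faction A against No: payoffs -5, 1, -2 → best response Amend.
Faction A against Abstain: payoffs -1, -4, 4 → best response Delay.
Faction A against Amend: payoffs 1, -5, -3 → best response Abstain.
Faction B against Abstain: payoffs -5, -3, -2, 4 → best response Amend.
Faction B against Amend: payoffs -3, 5, 1, -1 → best response No.
Faction B against Delay: payoffs 1, 0, 5, -5 → best response Abstain.
Mutual best responses: (Abstain, Amend); (Amend, No); (Delay, Abstain).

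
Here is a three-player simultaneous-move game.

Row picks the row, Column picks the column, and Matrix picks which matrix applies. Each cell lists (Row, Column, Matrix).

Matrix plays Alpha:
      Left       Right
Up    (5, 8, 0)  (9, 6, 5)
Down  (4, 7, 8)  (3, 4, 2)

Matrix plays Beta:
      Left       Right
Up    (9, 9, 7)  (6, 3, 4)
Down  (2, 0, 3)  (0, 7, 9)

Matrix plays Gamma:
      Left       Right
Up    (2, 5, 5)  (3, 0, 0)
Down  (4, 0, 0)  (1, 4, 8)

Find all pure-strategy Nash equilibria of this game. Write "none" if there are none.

(Up, Left, Alpha): Matrix can switch to Beta (0 → 7). Not NE.
(Up, Left, Beta): Row gets 9, best alternative 2; Column gets 9, best alternative 3; Matrix gets 7, best alternative 5. No profitable deviation — NE.
(Up, Left, Gamma): Row can switch to Down (2 → 4). Not NE.
(Up, Right, Alpha): Column can switch to Left (6 → 8). Not NE.
(Up, Right, Beta): Column can switch to Left (3 → 9). Not NE.
(Up, Right, Gamma): Column can switch to Left (0 → 5). Not NE.
(Down, Left, Alpha): Row can switch to Up (4 → 5). Not NE.
(Down, Left, Beta): Row can switch to Up (2 → 9). Not NE.
(Down, Left, Gamma): Column can switch to Right (0 → 4). Not NE.
(Down, Right, Alpha): Row can switch to Up (3 → 9). Not NE.
(Down, Right, Beta): Row can switch to Up (0 → 6). Not NE.
(The remaining 1 profile has a profitable deviation by the same check.)

Pure NE: (Up, Left, Beta)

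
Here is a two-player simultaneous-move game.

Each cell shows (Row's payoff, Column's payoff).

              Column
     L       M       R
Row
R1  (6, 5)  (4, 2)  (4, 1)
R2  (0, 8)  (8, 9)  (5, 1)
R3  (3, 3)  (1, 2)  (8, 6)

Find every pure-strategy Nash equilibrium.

Row against L: payoffs 6, 0, 3 → best response R1.
Row against M: payoffs 4, 8, 1 → best response R2.
Row against R: payoffs 4, 5, 8 → best response R3.
Column against R1: payoffs 5, 2, 1 → best response L.
Column against R2: payoffs 8, 9, 1 → best response M.
Column against R3: payoffs 3, 2, 6 → best response R.
Mutual best responses: (R1, L); (R2, M); (R3, R).

Pure-strategy Nash equilibria: (R1, L) and (R2, M) and (R3, R)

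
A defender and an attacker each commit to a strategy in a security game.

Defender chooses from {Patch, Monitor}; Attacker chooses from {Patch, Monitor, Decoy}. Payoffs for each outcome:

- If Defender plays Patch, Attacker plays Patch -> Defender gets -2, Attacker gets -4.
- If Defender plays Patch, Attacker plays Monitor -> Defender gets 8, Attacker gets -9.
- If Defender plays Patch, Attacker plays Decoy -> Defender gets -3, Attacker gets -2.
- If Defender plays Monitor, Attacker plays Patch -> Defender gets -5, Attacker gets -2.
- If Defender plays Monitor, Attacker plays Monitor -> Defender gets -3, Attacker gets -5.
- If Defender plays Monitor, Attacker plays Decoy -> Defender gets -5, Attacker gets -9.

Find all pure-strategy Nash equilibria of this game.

Defender against Patch: payoffs -2, -5 → best response Patch.
Defender against Monitor: payoffs 8, -3 → best response Patch.
Defender against Decoy: payoffs -3, -5 → best response Patch.
Attacker against Patch: payoffs -4, -9, -2 → best response Decoy.
Attacker against Monitor: payoffs -2, -5, -9 → best response Patch.
Mutual best responses: (Patch, Decoy).

The unique pure-strategy Nash equilibrium is (Patch, Decoy).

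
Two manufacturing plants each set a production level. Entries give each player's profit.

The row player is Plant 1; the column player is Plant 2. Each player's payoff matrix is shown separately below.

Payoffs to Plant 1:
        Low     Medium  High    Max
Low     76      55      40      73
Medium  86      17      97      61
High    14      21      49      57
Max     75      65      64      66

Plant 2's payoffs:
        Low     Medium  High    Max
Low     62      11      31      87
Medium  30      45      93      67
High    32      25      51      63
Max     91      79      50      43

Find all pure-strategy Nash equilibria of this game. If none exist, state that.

The pure Nash equilibria are (Low, Max) and (Medium, High).

Mark each player's best response to every combination of opponents' strategies; a profile where every player is best-responding is a pure Nash equilibrium.
Plant 1 against Low: payoffs 76, 86, 14, 75 → best response Medium.
Plant 1 against Medium: payoffs 55, 17, 21, 65 → best response Max.
Plant 1 against High: payoffs 40, 97, 49, 64 → best response Medium.
Plant 1 against Max: payoffs 73, 61, 57, 66 → best response Low.
Plant 2 against Low: payoffs 62, 11, 31, 87 → best response Max.
Plant 2 against Medium: payoffs 30, 45, 93, 67 → best response High.
Plant 2 against High: payoffs 32, 25, 51, 63 → best response Max.
Plant 2 against Max: payoffs 91, 79, 50, 43 → best response Low.
Mutual best responses: (Low, Max); (Medium, High).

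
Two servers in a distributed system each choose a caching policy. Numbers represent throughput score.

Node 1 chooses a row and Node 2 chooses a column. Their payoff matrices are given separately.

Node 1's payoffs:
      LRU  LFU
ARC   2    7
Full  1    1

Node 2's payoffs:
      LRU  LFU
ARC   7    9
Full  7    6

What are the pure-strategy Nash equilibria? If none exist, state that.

Node 1 against LRU: payoffs 2, 1 → best response ARC.
Node 1 against LFU: payoffs 7, 1 → best response ARC.
Node 2 against ARC: payoffs 7, 9 → best response LFU.
Node 2 against Full: payoffs 7, 6 → best response LRU.
Mutual best responses: (ARC, LFU).

The unique pure-strategy Nash equilibrium is (ARC, LFU).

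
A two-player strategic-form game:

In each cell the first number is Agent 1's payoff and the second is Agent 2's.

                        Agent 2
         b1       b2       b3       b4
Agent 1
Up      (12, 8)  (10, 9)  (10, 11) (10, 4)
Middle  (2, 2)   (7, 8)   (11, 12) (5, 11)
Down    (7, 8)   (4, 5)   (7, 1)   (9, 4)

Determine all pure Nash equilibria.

Agent 1 against b1: payoffs 12, 2, 7 → best response Up.
Agent 1 against b2: payoffs 10, 7, 4 → best response Up.
Agent 1 against b3: payoffs 10, 11, 7 → best response Middle.
Agent 1 against b4: payoffs 10, 5, 9 → best response Up.
Agent 2 against Up: payoffs 8, 9, 11, 4 → best response b3.
Agent 2 against Middle: payoffs 2, 8, 12, 11 → best response b3.
Agent 2 against Down: payoffs 8, 5, 1, 4 → best response b1.
Mutual best responses: (Middle, b3).

Pure NE: (Middle, b3)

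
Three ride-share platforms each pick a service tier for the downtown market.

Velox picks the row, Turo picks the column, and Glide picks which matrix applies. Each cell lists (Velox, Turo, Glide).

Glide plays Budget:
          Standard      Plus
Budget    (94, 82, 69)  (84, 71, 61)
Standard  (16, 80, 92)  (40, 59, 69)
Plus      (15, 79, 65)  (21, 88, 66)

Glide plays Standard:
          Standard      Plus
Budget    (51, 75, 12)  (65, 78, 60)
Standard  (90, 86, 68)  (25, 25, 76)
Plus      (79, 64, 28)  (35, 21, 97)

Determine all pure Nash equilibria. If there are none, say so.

Velox against (Standard, Budget): payoffs 94, 16, 15 → best response Budget.
Velox against (Standard, Standard): payoffs 51, 90, 79 → best response Standard.
Velox against (Plus, Budget): payoffs 84, 40, 21 → best response Budget.
Velox against (Plus, Standard): payoffs 65, 25, 35 → best response Budget.
Turo against (Budget, Budget): payoffs 82, 71 → best response Standard.
Turo against (Budget, Standard): payoffs 75, 78 → best response Plus.
Turo against (Standard, Budget): payoffs 80, 59 → best response Standard.
Turo against (Standard, Standard): payoffs 86, 25 → best response Standard.
Turo against (Plus, Budget): payoffs 79, 88 → best response Plus.
Turo against (Plus, Standard): payoffs 64, 21 → best response Standard.
Glide against (Budget, Standard): payoffs 69, 12 → best response Budget.
Glide against (Budget, Plus): payoffs 61, 60 → best response Budget.
Glide against (Standard, Standard): payoffs 92, 68 → best response Budget.
Glide against (Standard, Plus): payoffs 69, 76 → best response Standard.
Glide against (Plus, Standard): payoffs 65, 28 → best response Budget.
Glide against (Plus, Plus): payoffs 66, 97 → best response Standard.
Mutual best responses: (Budget, Standard, Budget).

The unique pure-strategy Nash equilibrium is (Budget, Standard, Budget).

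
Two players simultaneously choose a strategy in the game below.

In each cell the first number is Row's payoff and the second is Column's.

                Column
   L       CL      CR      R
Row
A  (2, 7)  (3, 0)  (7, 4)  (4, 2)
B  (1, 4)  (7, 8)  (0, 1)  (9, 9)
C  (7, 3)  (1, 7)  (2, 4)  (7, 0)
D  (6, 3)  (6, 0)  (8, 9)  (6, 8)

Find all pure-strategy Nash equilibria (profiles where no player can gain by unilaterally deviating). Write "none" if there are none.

(A, L): Row can switch to C (2 → 7). Not NE.
(A, CL): Row can switch to B (3 → 7). Not NE.
(A, CR): Row can switch to D (7 → 8). Not NE.
(A, R): Row can switch to B (4 → 9). Not NE.
(B, L): Row can switch to A (1 → 2). Not NE.
(B, CL): Column can switch to R (8 → 9). Not NE.
(B, CR): Row can switch to A (0 → 7). Not NE.
(B, R): Row gets 9, best alternative 7; Column gets 9, best alternative 8. No profitable deviation — NE.
(C, L): Column can switch to CL (3 → 7). Not NE.
(D, CR): Row gets 8, best alternative 7; Column gets 9, best alternative 8. No profitable deviation — NE.
(The remaining 6 profiles each have a profitable deviation by the same check.)

Pure-strategy Nash equilibria: (B, R); (D, CR)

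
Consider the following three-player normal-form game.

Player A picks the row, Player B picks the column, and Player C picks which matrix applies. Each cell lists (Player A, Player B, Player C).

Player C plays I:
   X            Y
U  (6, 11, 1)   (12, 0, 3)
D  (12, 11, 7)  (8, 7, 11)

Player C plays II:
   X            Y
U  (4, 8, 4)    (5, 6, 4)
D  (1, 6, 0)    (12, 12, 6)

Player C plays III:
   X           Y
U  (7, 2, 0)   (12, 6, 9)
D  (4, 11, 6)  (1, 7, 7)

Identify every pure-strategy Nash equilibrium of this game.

Pure-strategy Nash equilibria: (U, X, II), (U, Y, III), (D, X, I)

For each player, find the best response to each opponent profile; mutual best responses are the pure NE.
Player A against (X, I): payoffs 6, 12 → best response D.
Player A against (X, II): payoffs 4, 1 → best response U.
Player A against (X, III): payoffs 7, 4 → best response U.
Player A against (Y, I): payoffs 12, 8 → best response U.
Player A against (Y, II): payoffs 5, 12 → best response D.
Player A against (Y, III): payoffs 12, 1 → best response U.
Player B against (U, I): payoffs 11, 0 → best response X.
Player B against (U, II): payoffs 8, 6 → best response X.
Player B against (U, III): payoffs 2, 6 → best response Y.
Player B against (D, I): payoffs 11, 7 → best response X.
Player B against (D, II): payoffs 6, 12 → best response Y.
Player B against (D, III): payoffs 11, 7 → best response X.
Player C against (U, X): payoffs 1, 4, 0 → best response II.
Player C against (U, Y): payoffs 3, 4, 9 → best response III.
Player C against (D, X): payoffs 7, 0, 6 → best response I.
Player C against (D, Y): payoffs 11, 6, 7 → best response I.
Mutual best responses: (U, X, II); (U, Y, III); (D, X, I).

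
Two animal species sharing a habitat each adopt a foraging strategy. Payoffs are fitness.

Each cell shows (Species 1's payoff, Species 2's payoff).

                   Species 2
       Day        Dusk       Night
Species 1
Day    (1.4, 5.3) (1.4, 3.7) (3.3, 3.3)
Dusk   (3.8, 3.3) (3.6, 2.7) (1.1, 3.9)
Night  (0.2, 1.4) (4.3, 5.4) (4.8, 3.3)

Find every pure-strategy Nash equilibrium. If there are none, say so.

(Day, Day): Species 1 can switch to Dusk (1.4 → 3.8). Not NE.
(Day, Dusk): Species 1 can switch to Dusk (1.4 → 3.6). Not NE.
(Day, Night): Species 1 can switch to Night (3.3 → 4.8). Not NE.
(Dusk, Day): Species 2 can switch to Night (3.3 → 3.9). Not NE.
(Dusk, Dusk): Species 1 can switch to Night (3.6 → 4.3). Not NE.
(Dusk, Night): Species 1 can switch to Day (1.1 → 3.3). Not NE.
(Night, Day): Species 1 can switch to Day (0.2 → 1.4). Not NE.
(Night, Dusk): Species 1 gets 4.3, best alternative 3.6; Species 2 gets 5.4, best alternative 3.3. No profitable deviation — NE.
(Night, Night): Species 2 can switch to Dusk (3.3 → 5.4). Not NE.

(Night, Dusk)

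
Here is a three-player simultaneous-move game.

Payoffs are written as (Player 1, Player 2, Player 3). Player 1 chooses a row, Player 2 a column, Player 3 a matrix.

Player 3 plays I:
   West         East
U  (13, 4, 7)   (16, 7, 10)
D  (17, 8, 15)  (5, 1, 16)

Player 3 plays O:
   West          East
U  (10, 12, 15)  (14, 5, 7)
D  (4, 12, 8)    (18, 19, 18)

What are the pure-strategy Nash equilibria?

(U, West, I): Player 1 can switch to D (13 → 17). Not NE.
(U, West, O): Player 1 gets 10, best alternative 4; Player 2 gets 12, best alternative 5; Player 3 gets 15, best alternative 7. No profitable deviation — NE.
(U, East, I): Player 1 gets 16, best alternative 5; Player 2 gets 7, best alternative 4; Player 3 gets 10, best alternative 7. No profitable deviation — NE.
(U, East, O): Player 1 can switch to D (14 → 18). Not NE.
(D, West, I): Player 1 gets 17, best alternative 13; Player 2 gets 8, best alternative 1; Player 3 gets 15, best alternative 8. No profitable deviation — NE.
(D, West, O): Player 1 can switch to U (4 → 10). Not NE.
(D, East, I): Player 1 can switch to U (5 → 16). Not NE.
(D, East, O): Player 1 gets 18, best alternative 14; Player 2 gets 19, best alternative 12; Player 3 gets 18, best alternative 16. No profitable deviation — NE.

Pure-strategy Nash equilibria: (U, West, O) and (U, East, I) and (D, West, I) and (D, East, O)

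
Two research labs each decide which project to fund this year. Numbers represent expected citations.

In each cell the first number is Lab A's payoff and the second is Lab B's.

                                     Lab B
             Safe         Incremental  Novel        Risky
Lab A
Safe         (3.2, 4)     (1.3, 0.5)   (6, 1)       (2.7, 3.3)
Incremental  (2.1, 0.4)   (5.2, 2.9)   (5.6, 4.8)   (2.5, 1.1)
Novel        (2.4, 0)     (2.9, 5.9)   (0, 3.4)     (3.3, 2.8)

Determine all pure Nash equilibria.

(Safe, Safe)

(Safe, Safe): Lab A gets 3.2, best alternative 2.4; Lab B gets 4, best alternative 3.3. No profitable deviation — NE.
(Safe, Incremental): Lab A can switch to Incremental (1.3 → 5.2). Not NE.
(Safe, Novel): Lab B can switch to Safe (1 → 4). Not NE.
(Safe, Risky): Lab A can switch to Novel (2.7 → 3.3). Not NE.
(Incremental, Safe): Lab A can switch to Safe (2.1 → 3.2). Not NE.
(Incremental, Incremental): Lab B can switch to Novel (2.9 → 4.8). Not NE.
(Incremental, Novel): Lab A can switch to Safe (5.6 → 6). Not NE.
(The remaining 5 profiles each have a profitable deviation by the same check.)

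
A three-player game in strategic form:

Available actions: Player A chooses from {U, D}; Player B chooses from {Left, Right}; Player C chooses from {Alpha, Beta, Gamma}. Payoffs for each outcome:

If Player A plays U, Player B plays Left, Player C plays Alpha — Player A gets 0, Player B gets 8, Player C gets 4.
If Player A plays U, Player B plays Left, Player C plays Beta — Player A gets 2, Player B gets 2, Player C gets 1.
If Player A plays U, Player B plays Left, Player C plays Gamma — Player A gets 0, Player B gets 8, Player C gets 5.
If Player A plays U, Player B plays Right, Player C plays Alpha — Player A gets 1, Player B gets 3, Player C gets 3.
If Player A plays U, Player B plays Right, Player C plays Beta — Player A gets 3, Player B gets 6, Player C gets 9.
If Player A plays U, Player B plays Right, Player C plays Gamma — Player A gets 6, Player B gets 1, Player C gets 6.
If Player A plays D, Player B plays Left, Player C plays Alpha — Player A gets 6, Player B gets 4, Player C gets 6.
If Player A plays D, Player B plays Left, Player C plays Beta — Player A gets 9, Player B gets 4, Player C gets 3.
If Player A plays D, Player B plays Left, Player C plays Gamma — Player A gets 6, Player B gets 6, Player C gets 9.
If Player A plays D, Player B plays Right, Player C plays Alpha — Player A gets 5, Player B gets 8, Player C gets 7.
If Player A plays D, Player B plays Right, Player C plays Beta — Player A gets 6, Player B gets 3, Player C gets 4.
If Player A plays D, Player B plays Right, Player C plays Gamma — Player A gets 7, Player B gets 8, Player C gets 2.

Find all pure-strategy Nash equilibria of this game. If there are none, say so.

For each player, find the best response to each opponent profile; mutual best responses are the pure NE.
Player A against (Left, Alpha): payoffs 0, 6 → best response D.
Player A against (Left, Beta): payoffs 2, 9 → best response D.
Player A against (Left, Gamma): payoffs 0, 6 → best response D.
Player A against (Right, Alpha): payoffs 1, 5 → best response D.
Player A against (Right, Beta): payoffs 3, 6 → best response D.
Player A against (Right, Gamma): payoffs 6, 7 → best response D.
Player B against (U, Alpha): payoffs 8, 3 → best response Left.
Player B against (U, Beta): payoffs 2, 6 → best response Right.
Player B against (U, Gamma): payoffs 8, 1 → best response Left.
Player B against (D, Alpha): payoffs 4, 8 → best response Right.
Player B against (D, Beta): payoffs 4, 3 → best response Left.
Player B against (D, Gamma): payoffs 6, 8 → best response Right.
Player C against (U, Left): payoffs 4, 1, 5 → best response Gamma.
Player C against (U, Right): payoffs 3, 9, 6 → best response Beta.
Player C against (D, Left): payoffs 6, 3, 9 → best response Gamma.
Player C against (D, Right): payoffs 7, 4, 2 → best response Alpha.
Mutual best responses: (D, Right, Alpha).

The unique pure-strategy Nash equilibrium is (D, Right, Alpha).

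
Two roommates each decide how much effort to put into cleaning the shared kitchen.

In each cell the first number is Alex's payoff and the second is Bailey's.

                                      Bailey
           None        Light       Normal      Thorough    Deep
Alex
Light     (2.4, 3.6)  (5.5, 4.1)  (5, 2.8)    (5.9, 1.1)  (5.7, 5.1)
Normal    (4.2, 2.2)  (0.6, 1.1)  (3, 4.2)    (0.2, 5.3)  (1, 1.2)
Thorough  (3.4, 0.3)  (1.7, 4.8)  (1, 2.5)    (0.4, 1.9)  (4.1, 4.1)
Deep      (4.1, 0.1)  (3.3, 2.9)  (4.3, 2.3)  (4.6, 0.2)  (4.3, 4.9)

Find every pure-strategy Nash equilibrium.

Pure NE: (Light, Deep)

Alex against None: payoffs 2.4, 4.2, 3.4, 4.1 → best response Normal.
Alex against Light: payoffs 5.5, 0.6, 1.7, 3.3 → best response Light.
Alex against Normal: payoffs 5, 3, 1, 4.3 → best response Light.
Alex against Thorough: payoffs 5.9, 0.2, 0.4, 4.6 → best response Light.
Alex against Deep: payoffs 5.7, 1, 4.1, 4.3 → best response Light.
Bailey against Light: payoffs 3.6, 4.1, 2.8, 1.1, 5.1 → best response Deep.
Bailey against Normal: payoffs 2.2, 1.1, 4.2, 5.3, 1.2 → best response Thorough.
Bailey against Thorough: payoffs 0.3, 4.8, 2.5, 1.9, 4.1 → best response Light.
Bailey against Deep: payoffs 0.1, 2.9, 2.3, 0.2, 4.9 → best response Deep.
Mutual best responses: (Light, Deep).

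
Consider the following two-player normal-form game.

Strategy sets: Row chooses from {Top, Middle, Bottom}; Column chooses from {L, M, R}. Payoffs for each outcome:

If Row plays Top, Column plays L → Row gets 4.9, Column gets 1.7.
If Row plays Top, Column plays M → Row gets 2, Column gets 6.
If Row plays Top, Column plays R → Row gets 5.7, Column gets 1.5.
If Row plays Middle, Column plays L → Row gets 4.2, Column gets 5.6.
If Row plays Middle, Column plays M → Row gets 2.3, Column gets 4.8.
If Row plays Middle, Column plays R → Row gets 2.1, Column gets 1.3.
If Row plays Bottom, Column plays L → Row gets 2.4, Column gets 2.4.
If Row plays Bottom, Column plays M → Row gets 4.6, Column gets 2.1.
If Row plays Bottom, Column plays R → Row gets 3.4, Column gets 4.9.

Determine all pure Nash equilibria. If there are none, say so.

Row against L: payoffs 4.9, 4.2, 2.4 → best response Top.
Row against M: payoffs 2, 2.3, 4.6 → best response Bottom.
Row against R: payoffs 5.7, 2.1, 3.4 → best response Top.
Column against Top: payoffs 1.7, 6, 1.5 → best response M.
Column against Middle: payoffs 5.6, 4.8, 1.3 → best response L.
Column against Bottom: payoffs 2.4, 2.1, 4.9 → best response R.
No profile is a mutual best response for all players.

This game has no pure Nash equilibrium.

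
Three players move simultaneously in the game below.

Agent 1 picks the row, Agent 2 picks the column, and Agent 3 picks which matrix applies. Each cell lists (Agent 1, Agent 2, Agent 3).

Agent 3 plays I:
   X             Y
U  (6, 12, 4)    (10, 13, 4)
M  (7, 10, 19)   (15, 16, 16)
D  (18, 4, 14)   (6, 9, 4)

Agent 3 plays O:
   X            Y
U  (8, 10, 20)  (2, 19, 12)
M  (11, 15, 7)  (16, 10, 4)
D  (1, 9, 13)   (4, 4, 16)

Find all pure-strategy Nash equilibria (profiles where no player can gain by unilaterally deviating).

(M, Y, I)

(U, X, I): Agent 1 can switch to M (6 → 7). Not NE.
(U, X, O): Agent 1 can switch to M (8 → 11). Not NE.
(U, Y, I): Agent 1 can switch to M (10 → 15). Not NE.
(U, Y, O): Agent 1 can switch to M (2 → 16). Not NE.
(M, X, I): Agent 1 can switch to D (7 → 18). Not NE.
(M, X, O): Agent 3 can switch to I (7 → 19). Not NE.
(M, Y, I): Agent 1 gets 15, best alternative 10; Agent 2 gets 16, best alternative 10; Agent 3 gets 16, best alternative 4. No profitable deviation — NE.
(M, Y, O): Agent 2 can switch to X (10 → 15). Not NE.
(D, X, I): Agent 2 can switch to Y (4 → 9). Not NE.
(D, X, O): Agent 1 can switch to U (1 → 8). Not NE.
(D, Y, I): Agent 1 can switch to U (6 → 10). Not NE.
(D, Y, O): Agent 1 can switch to M (4 → 16). Not NE.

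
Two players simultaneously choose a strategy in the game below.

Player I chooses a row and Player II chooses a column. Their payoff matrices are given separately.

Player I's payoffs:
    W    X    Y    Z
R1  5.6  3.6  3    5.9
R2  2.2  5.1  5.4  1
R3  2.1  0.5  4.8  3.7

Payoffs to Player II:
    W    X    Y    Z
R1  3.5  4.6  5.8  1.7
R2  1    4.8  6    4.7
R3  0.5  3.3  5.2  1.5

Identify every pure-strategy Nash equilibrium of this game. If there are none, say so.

Check each profile: it is a Nash equilibrium iff no player can strictly gain by switching unilaterally.
(R1, W): Player II can switch to X (3.5 → 4.6). Not NE.
(R1, X): Player I can switch to R2 (3.6 → 5.1). Not NE.
(R1, Y): Player I can switch to R2 (3 → 5.4). Not NE.
(R1, Z): Player II can switch to W (1.7 → 3.5). Not NE.
(R2, W): Player I can switch to R1 (2.2 → 5.6). Not NE.
(R2, X): Player II can switch to Y (4.8 → 6). Not NE.
(R2, Y): Player I gets 5.4, best alternative 4.8; Player II gets 6, best alternative 4.8. No profitable deviation — NE.
(The remaining 5 profiles each have a profitable deviation by the same check.)

Pure NE: (R2, Y)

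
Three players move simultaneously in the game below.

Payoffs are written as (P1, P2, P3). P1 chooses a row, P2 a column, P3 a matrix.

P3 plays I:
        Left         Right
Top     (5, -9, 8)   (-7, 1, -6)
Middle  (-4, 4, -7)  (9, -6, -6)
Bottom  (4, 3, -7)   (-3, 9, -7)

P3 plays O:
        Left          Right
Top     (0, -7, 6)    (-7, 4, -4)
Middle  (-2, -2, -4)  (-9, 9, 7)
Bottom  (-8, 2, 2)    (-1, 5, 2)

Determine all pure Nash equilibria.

(Top, Left, I): P2 can switch to Right (-9 → 1). Not NE.
(Top, Left, O): P2 can switch to Right (-7 → 4). Not NE.
(Top, Right, I): P1 can switch to Middle (-7 → 9). Not NE.
(Top, Right, O): P1 can switch to Bottom (-7 → -1). Not NE.
(Middle, Left, I): P1 can switch to Top (-4 → 5). Not NE.
(Middle, Left, O): P1 can switch to Top (-2 → 0). Not NE.
(Middle, Right, I): P2 can switch to Left (-6 → 4). Not NE.
(Middle, Right, O): P1 can switch to Top (-9 → -7). Not NE.
(Bottom, Left, I): P1 can switch to Top (4 → 5). Not NE.
(Bottom, Left, O): P1 can switch to Top (-8 → 0). Not NE.
(Bottom, Right, O): P1 gets -1, best alternative -7; P2 gets 5, best alternative 2; P3 gets 2, best alternative -7. No profitable deviation — NE.
(The remaining 1 profile has a profitable deviation by the same check.)

The unique pure-strategy Nash equilibrium is (Bottom, Right, O).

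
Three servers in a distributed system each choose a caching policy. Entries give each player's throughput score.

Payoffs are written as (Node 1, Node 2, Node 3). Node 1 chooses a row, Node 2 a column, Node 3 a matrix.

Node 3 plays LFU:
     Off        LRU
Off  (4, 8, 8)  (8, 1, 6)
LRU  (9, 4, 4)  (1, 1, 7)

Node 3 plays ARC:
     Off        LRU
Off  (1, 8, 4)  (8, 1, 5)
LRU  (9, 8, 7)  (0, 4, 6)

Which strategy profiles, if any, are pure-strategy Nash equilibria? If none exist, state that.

Pure NE: (LRU, Off, ARC)

(Off, Off, LFU): Node 1 can switch to LRU (4 → 9). Not NE.
(Off, Off, ARC): Node 1 can switch to LRU (1 → 9). Not NE.
(Off, LRU, LFU): Node 2 can switch to Off (1 → 8). Not NE.
(Off, LRU, ARC): Node 2 can switch to Off (1 → 8). Not NE.
(LRU, Off, LFU): Node 3 can switch to ARC (4 → 7). Not NE.
(LRU, Off, ARC): Node 1 gets 9, best alternative 1; Node 2 gets 8, best alternative 4; Node 3 gets 7, best alternative 4. No profitable deviation — NE.
(LRU, LRU, LFU): Node 1 can switch to Off (1 → 8). Not NE.
(LRU, LRU, ARC): Node 1 can switch to Off (0 → 8). Not NE.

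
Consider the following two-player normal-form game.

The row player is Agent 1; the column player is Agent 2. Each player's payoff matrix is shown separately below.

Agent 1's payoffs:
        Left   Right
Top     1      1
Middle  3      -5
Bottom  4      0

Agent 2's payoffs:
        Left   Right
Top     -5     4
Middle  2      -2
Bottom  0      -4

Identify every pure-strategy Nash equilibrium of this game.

(Top, Left): Agent 1 can switch to Middle (1 → 3). Not NE.
(Top, Right): Agent 1 gets 1, best alternative 0; Agent 2 gets 4, best alternative -5. No profitable deviation — NE.
(Middle, Left): Agent 1 can switch to Bottom (3 → 4). Not NE.
(Middle, Right): Agent 1 can switch to Top (-5 → 1). Not NE.
(Bottom, Left): Agent 1 gets 4, best alternative 3; Agent 2 gets 0, best alternative -4. No profitable deviation — NE.
(Bottom, Right): Agent 1 can switch to Top (0 → 1). Not NE.

Pure-strategy Nash equilibria: (Top, Right); (Bottom, Left)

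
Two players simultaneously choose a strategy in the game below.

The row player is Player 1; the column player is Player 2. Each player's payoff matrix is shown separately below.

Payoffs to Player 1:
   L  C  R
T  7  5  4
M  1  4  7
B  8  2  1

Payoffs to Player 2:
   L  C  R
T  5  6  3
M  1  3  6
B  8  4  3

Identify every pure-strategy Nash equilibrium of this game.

(T, L): Player 1 can switch to B (7 → 8). Not NE.
(T, C): Player 1 gets 5, best alternative 4; Player 2 gets 6, best alternative 5. No profitable deviation — NE.
(T, R): Player 1 can switch to M (4 → 7). Not NE.
(M, L): Player 1 can switch to T (1 → 7). Not NE.
(M, C): Player 1 can switch to T (4 → 5). Not NE.
(M, R): Player 1 gets 7, best alternative 4; Player 2 gets 6, best alternative 3. No profitable deviation — NE.
(B, L): Player 1 gets 8, best alternative 7; Player 2 gets 8, best alternative 4. No profitable deviation — NE.
(B, C): Player 1 can switch to T (2 → 5). Not NE.
(B, R): Player 1 can switch to T (1 → 4). Not NE.

The pure Nash equilibria are (T, C), (M, R), (B, L).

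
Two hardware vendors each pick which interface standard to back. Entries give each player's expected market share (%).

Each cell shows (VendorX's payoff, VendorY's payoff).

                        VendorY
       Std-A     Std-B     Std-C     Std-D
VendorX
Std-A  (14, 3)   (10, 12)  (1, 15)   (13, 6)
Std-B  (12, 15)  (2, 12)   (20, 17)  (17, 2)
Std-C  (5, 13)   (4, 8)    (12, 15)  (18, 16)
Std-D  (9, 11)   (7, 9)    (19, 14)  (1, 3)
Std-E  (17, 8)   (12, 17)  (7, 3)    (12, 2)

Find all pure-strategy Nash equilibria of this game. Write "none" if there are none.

Check each profile: it is a Nash equilibrium iff no player can strictly gain by switching unilaterally.
(Std-A, Std-A): VendorX can switch to Std-E (14 → 17). Not NE.
(Std-A, Std-B): VendorX can switch to Std-E (10 → 12). Not NE.
(Std-A, Std-C): VendorX can switch to Std-B (1 → 20). Not NE.
(Std-A, Std-D): VendorX can switch to Std-B (13 → 17). Not NE.
(Std-B, Std-A): VendorX can switch to Std-A (12 → 14). Not NE.
(Std-B, Std-B): VendorX can switch to Std-A (2 → 10). Not NE.
(Std-B, Std-C): VendorX gets 20, best alternative 19; VendorY gets 17, best alternative 15. No profitable deviation — NE.
(Std-B, Std-D): VendorX can switch to Std-C (17 → 18). Not NE.
(Std-C, Std-A): VendorX can switch to Std-A (5 → 14). Not NE.
(Std-C, Std-D): VendorX gets 18, best alternative 17; VendorY gets 16, best alternative 15. No profitable deviation — NE.
(Std-E, Std-B): VendorX gets 12, best alternative 10; VendorY gets 17, best alternative 8. No profitable deviation — NE.
(The remaining 9 profiles each have a profitable deviation by the same check.)

(Std-B, Std-C) and (Std-C, Std-D) and (Std-E, Std-B)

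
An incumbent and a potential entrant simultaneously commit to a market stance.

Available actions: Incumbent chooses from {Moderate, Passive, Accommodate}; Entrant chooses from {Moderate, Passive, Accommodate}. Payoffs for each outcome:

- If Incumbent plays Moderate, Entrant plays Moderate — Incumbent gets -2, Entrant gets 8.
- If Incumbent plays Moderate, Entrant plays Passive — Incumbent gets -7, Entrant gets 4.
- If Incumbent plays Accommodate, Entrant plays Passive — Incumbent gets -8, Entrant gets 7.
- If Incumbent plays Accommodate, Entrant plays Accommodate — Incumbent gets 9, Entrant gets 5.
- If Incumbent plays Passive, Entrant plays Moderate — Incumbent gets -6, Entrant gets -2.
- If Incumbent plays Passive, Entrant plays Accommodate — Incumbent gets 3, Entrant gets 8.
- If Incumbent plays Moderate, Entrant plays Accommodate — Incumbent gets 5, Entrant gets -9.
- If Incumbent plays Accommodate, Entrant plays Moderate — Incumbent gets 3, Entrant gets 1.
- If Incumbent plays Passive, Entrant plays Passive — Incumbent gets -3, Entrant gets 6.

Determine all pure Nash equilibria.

Incumbent against Moderate: payoffs -2, -6, 3 → best response Accommodate.
Incumbent against Passive: payoffs -7, -3, -8 → best response Passive.
Incumbent against Accommodate: payoffs 5, 3, 9 → best response Accommodate.
Entrant against Moderate: payoffs 8, 4, -9 → best response Moderate.
Entrant against Passive: payoffs -2, 6, 8 → best response Accommodate.
Entrant against Accommodate: payoffs 1, 7, 5 → best response Passive.
No profile is a mutual best response for all players.

none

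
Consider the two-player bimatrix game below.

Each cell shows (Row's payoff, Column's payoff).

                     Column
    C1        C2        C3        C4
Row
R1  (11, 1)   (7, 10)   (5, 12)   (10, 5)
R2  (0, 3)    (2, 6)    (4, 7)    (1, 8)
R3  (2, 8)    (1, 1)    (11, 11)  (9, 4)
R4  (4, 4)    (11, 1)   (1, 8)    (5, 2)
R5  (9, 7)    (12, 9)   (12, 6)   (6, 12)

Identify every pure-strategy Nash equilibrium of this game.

For each strategy profile, look for a profitable unilateral deviation.
(R1, C1): Column can switch to C2 (1 → 10). Not NE.
(R1, C2): Row can switch to R4 (7 → 11). Not NE.
(R1, C3): Row can switch to R3 (5 → 11). Not NE.
(R1, C4): Column can switch to C2 (5 → 10). Not NE.
(R2, C1): Row can switch to R1 (0 → 11). Not NE.
(R2, C2): Row can switch to R1 (2 → 7). Not NE.
(R2, C3): Row can switch to R1 (4 → 5). Not NE.
(R2, C4): Row can switch to R1 (1 → 10). Not NE.
(R3, C1): Row can switch to R1 (2 → 11). Not NE.
(R3, C2): Row can switch to R1 (1 → 7). Not NE.
(The remaining 10 profiles each have a profitable deviation by the same check.)

No pure-strategy Nash equilibrium.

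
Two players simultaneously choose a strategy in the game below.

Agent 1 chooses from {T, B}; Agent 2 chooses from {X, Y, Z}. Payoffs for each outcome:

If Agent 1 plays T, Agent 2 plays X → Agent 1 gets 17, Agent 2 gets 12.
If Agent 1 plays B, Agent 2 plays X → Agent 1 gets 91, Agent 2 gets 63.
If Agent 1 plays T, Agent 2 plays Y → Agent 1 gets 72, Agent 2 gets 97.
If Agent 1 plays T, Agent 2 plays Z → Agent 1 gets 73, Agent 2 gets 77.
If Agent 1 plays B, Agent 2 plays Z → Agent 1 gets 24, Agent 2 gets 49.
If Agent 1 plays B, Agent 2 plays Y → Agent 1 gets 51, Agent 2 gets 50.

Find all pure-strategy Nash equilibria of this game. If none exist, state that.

(T, Y), (B, X)

Agent 1 against X: payoffs 17, 91 → best response B.
Agent 1 against Y: payoffs 72, 51 → best response T.
Agent 1 against Z: payoffs 73, 24 → best response T.
Agent 2 against T: payoffs 12, 97, 77 → best response Y.
Agent 2 against B: payoffs 63, 50, 49 → best response X.
Mutual best responses: (T, Y); (B, X).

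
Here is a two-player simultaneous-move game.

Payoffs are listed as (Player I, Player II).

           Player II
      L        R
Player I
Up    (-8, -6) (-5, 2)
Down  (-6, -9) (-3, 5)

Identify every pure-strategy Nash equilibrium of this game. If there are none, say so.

Player I against L: payoffs -8, -6 → best response Down.
Player I against R: payoffs -5, -3 → best response Down.
Player II against Up: payoffs -6, 2 → best response R.
Player II against Down: payoffs -9, 5 → best response R.
Mutual best responses: (Down, R).

Pure NE: (Down, R)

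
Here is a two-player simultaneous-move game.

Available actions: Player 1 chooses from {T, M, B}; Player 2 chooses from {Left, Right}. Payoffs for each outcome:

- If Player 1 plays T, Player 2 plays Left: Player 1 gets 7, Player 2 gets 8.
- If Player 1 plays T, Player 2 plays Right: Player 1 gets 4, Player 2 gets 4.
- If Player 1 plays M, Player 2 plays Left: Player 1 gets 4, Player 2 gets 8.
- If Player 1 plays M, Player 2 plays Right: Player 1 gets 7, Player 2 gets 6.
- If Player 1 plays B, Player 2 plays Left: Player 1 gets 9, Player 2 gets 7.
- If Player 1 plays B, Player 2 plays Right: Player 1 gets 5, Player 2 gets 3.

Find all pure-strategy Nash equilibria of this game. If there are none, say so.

(T, Left): Player 1 can switch to B (7 → 9). Not NE.
(T, Right): Player 1 can switch to M (4 → 7). Not NE.
(M, Left): Player 1 can switch to T (4 → 7). Not NE.
(M, Right): Player 2 can switch to Left (6 → 8). Not NE.
(B, Left): Player 1 gets 9, best alternative 7; Player 2 gets 7, best alternative 3. No profitable deviation — NE.
(B, Right): Player 1 can switch to M (5 → 7). Not NE.

Pure NE: (B, Left)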